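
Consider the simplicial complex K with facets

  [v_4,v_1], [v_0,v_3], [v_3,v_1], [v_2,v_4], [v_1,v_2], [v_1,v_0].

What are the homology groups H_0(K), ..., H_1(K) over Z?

H_0 = Z,  H_1 = Z^2.

Fix the vertex order v_0 < v_1 < v_2 < v_3 < v_4 and write every simplex with vertices in increasing order. Then dim K = 1 and the simplices of K are:

  0-simplices (5): [v_0], [v_1], [v_2], [v_3], [v_4]
  1-simplices (6): [v_0,v_1], [v_0,v_3], [v_1,v_2], [v_1,v_3], [v_1,v_4], [v_2,v_4]

Hence C_0 ≅ Z^5, C_1 ≅ Z^6.

Boundary ∂_1: C_1 → C_0 sends each edge [p,q] (with p < q) to q − p. For instance
  ∂[v_1,v_3] = [v_3] − [v_1].
The 5×6 boundary matrix has rank 4 and Smith normal form diag(1,1,1,1).

Now H_k = ker ∂_k / im ∂_{k+1}, so:

  H_0: rank C_0 − rank ∂_1 = 5 − 4 = 1, and the invariant factors of ∂_1 are all 1, so H_0 = Z.
  H_1: rank ker ∂_1 − rank ∂_2 = (6 − 4) − 0 = 2, and there is no ∂_2, so H_1 = Z^2.

As a check, the Euler characteristic is 5 − 6 = -1, which agrees with 1 − 2 = -1.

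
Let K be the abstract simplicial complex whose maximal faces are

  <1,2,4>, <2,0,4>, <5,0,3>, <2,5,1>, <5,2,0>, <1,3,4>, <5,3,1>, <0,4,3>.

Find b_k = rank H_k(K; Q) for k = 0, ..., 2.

Order the vertices as 0 < 1 < 2 < 3 < 4 < 5. Listing each simplex with vertices in this order, K has dimension 2 with simplices:

  0-simplices (6): [0], [1], [2], [3], [4], [5]
  1-simplices (12): [0,2], [0,3], [0,4], [0,5], [1,2], [1,3], [1,4], [1,5], [2,4], [2,5], [3,4], [3,5]
  2-simplices (8): [0,2,4], [0,2,5], [0,3,4], [0,3,5], [1,2,4], [1,2,5], [1,3,4], [1,3,5]

so the chain groups are C_0 ≅ Z^6, C_1 ≅ Z^12, C_2 ≅ Z^8.

∂_1: C_1 → C_0 is given by ∂[p,q] = [q] − [p]. For instance
  ∂[1,5] = [5] − [1].
This gives a 6×12 integer matrix of rank 5; reducing to Smith normal form yields diagonal entries (1,1,1,1,1).

∂_2: C_2 → C_1 acts by ∂[p,q,r] = [q,r] − [p,r] + [p,q]. For instance
  ∂[1,2,4] = [2,4] − [1,4] + [1,2],
  ∂[0,2,4] = [2,4] − [0,4] + [0,2].
This gives a 12×8 integer matrix of rank 7; reducing to Smith normal form yields diagonal entries (1,1,1,1,1,1,1).

Reading off H_k = ker ∂_k / im ∂_{k+1}:

  H_0: rank C_0 − rank ∂_1 = 6 − 5 = 1, and the invariant factors of ∂_1 are all 1, so H_0 = Z.
  H_1: rank ker ∂_1 − rank ∂_2 = (12 − 5) − 7 = 0, and the invariant factors of ∂_2 are all 1, so H_1 = 0.
  H_2: rank ker ∂_2 − rank ∂_3 = (8 − 7) − 0 = 1, and there is no ∂_3, so H_2 = Z.

(K is a triangulation of the 2-sphere S^2.)

Hence the Betti numbers are b_0 = 1, b_1 = 0, b_2 = 1.

b_0 = 1, b_1 = 0, b_2 = 1.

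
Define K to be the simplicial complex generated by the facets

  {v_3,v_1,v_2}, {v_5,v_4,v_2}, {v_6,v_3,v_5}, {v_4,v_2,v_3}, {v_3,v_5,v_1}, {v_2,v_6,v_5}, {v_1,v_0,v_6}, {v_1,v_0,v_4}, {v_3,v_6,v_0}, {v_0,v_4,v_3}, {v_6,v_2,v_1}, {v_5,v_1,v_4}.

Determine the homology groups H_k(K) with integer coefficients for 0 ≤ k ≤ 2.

Fix the vertex order v_0 < v_1 < v_2 < v_3 < v_4 < v_5 < v_6 and write every simplex with vertices in increasing order. Then dim K = 2 and the simplices of K are:

  0-simplices (7): [v_0], [v_1], [v_2], [v_3], [v_4], [v_5], [v_6]
  1-simplices (18): (18 of them)
  2-simplices (12): (12 of them)

Hence C_0 ≅ Z^7, C_1 ≅ Z^18, C_2 ≅ Z^12.

Boundary ∂_1: C_1 → C_0 is given by ∂[p,q] = [q] − [p].
This gives a 7×18 integer matrix of rank 6; reducing to Smith normal form yields diagonal entries (1,1,1,1,1,1).

Boundary ∂_2: C_2 → C_1 acts by ∂[p,q,r] = [q,r] − [p,r] + [p,q]. For instance
  ∂[v_3,v_5,v_6] = [v_5,v_6] − [v_3,v_6] + [v_3,v_5],
  ∂[v_1,v_4,v_5] = [v_4,v_5] − [v_1,v_5] + [v_1,v_4].
The 18×12 boundary matrix has rank 12 and Smith normal form diag(1,1,1,1,1,1,1,1,1,1,1,2).

Computing H_k = (kernel of ∂_k) / (image of ∂_{k+1}):

  H_0: rank C_0 − rank ∂_1 = 7 − 6 = 1, and the invariant factors of ∂_1 are all 1, so H_0 = Z.
  H_1: rank ker ∂_1 − rank ∂_2 = (18 − 6) − 12 = 0, and ∂_2 has invariant factor 2 > 1, so H_1 = Z/2Z.
  H_2: rank ker ∂_2 − rank ∂_3 = (12 − 12) − 0 = 0, and there is no ∂_3, so H_2 = 0.

(K is a triangulation of the real projective plane RP^2.)

H_0 ≅ Z,  H_1 ≅ Z/2Z,  H_2 = 0.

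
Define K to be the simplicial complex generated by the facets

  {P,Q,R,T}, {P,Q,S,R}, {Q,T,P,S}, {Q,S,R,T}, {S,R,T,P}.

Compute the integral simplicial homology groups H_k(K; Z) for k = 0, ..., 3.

Order the vertices as P < Q < R < S < T. Listing each simplex with vertices in this order, K has dimension 3 with simplices:

  0-simplices (5): P, Q, R, S, T
  1-simplices (10): PQ, PR, PS, PT, QR, QS, QT, RS, RT, ST
  2-simplices (10): PQR, PQS, PQT, PRS, PRT, PST, QRS, QRT, QST, RST
  3-simplices (5): PQRS, PQRT, PQST, PRST, QRST

so the chain groups are C_0 ≅ Z^5, C_1 ≅ Z^10, C_2 ≅ Z^10, C_3 ≅ Z^5.

Boundary ∂_1: C_1 → C_0 is given by ∂[p,q] = [q] − [p]. For instance
  ∂PS = S − P.
The resulting 5×10 matrix has rank 4, and its Smith normal form has invariant factors (1,1,1,1).

Boundary ∂_2: C_2 → C_1 sends each 2-simplex [p,q,r] to [q,r] − [p,r] + [p,q]. For instance
  ∂QST = ST − QT + QS,
  ∂PQS = QS − PS + PQ.
This gives a 10×10 integer matrix of rank 6; reducing to Smith normal form yields diagonal entries (1,1,1,1,1,1).

∂_3: C_3 → C_2 sends each 3-simplex σ to the alternating sum Σ_i (−1)^i (σ with its i-th vertex removed). For instance
  ∂PQRS = QRS − PRS + PQS − PQR,
  ∂PQST = QST − PST + PQT − PQS.
The resulting 10×5 matrix has rank 4, and its Smith normal form has invariant factors (1,1,1,1).

From H_k ≅ ker(∂_k) / im(∂_{k+1}) we obtain:

  H_0: rank C_0 − rank ∂_1 = 5 − 4 = 1, and the invariant factors of ∂_1 are all 1, so H_0 ≅ Z.
  H_1: rank ker ∂_1 − rank ∂_2 = (10 − 4) − 6 = 0, and the invariant factors of ∂_2 are all 1, so H_1 ≅ 0.
  H_2: rank ker ∂_2 − rank ∂_3 = (10 − 6) − 4 = 0, and the invariant factors of ∂_3 are all 1, so H_2 ≅ 0.
  H_3: rank ker ∂_3 − rank ∂_4 = (5 − 4) − 0 = 1, and there is no ∂_4, so H_3 ≅ Z.

(K is a triangulation of the 3-sphere S^3.)

H_0 ≅ Z,  H_1 = 0,  H_2 = 0,  H_3 ≅ Z.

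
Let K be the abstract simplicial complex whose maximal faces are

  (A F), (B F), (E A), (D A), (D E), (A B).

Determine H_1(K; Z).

We work with the vertex ordering A < B < D < E < F. The simplices of K, each written with vertices in increasing order, are:

  0-simplices (5): A, B, D, E, F
  1-simplices (6): AB, AD, AE, AF, BF, DE

giving chain groups C_0 ≅ Z^5, C_1 ≅ Z^6.

∂_1: C_1 → C_0 sends each edge [p,q] (with p < q) to q − p. For instance
  ∂AE = E − A.
This gives a 5×6 integer matrix of rank 4; reducing to Smith normal form yields diagonal entries (1,1,1,1).

Reading off H_k = ker ∂_k / im ∂_{k+1}:

  H_1: rank ker ∂_1 − rank ∂_2 = (6 − 4) − 0 = 2, and there is no ∂_2, so H_1 ≅ Z^2.

H_1 = Z^2.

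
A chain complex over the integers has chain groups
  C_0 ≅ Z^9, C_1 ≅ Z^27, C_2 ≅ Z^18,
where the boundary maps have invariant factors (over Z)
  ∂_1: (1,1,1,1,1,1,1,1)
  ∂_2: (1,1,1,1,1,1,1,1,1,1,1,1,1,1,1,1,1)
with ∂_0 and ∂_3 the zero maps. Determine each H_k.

H_0: b_0 = 9 − 0 − 8 = 1; torsion from ∂_1 factors > 1: none. So H_0 ≅ Z.
H_1: b_1 = 27 − 8 − 17 = 2; torsion from ∂_2 factors > 1: none. So H_1 ≅ Z^2.
H_2: b_2 = 18 − 17 − 0 = 1; torsion from ∂_3 factors > 1: none. So H_2 ≅ Z.

H_0 ≅ Z,  H_1 ≅ Z^2,  H_2 ≅ Z.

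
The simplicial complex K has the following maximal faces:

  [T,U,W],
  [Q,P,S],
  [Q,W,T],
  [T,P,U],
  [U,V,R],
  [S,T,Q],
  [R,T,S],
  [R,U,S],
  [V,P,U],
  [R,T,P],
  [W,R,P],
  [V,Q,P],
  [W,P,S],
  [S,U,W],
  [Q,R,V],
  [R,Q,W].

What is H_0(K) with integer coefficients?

K has 8 vertices, 24 edges, 16 triangles.
rank ∂_0 = 0, rank ∂_1 = 7 ⇒ b_0 = 8 − 0 − 7 = 1; all invariant factors of ∂_1 are 1 so no torsion. So H_0 = Z.

H_0 ≅ Z.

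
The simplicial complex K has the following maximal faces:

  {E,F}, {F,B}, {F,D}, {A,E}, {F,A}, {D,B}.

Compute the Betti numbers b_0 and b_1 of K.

b_0 = 1, b_1 = 2.

Take the total order A < B < D < E < F on the vertex set. Then K (dimension 1) consists of the simplices:

  0-simplices (5): A, B, D, E, F
  1-simplices (6): AE, AF, BD, BF, DF, EF

so the chain groups are C_0 ≅ Z^5, C_1 ≅ Z^6.

The boundary map ∂_1: C_1 → C_0 sends each edge [p,q] (with p < q) to q − p.
As a 5×6 matrix over Z this has rank 4, with invariant factors (1,1,1,1).

Now H_k = ker ∂_k / im ∂_{k+1}, so:

  H_0: rank C_0 − rank ∂_1 = 5 − 4 = 1, and the invariant factors of ∂_1 are all 1, so H_0 ≅ Z.
  H_1: rank ker ∂_1 − rank ∂_2 = (6 − 4) − 0 = 2, and there is no ∂_2, so H_1 ≅ Z^2.

Hence the Betti numbers are b_0 = 1, b_1 = 2.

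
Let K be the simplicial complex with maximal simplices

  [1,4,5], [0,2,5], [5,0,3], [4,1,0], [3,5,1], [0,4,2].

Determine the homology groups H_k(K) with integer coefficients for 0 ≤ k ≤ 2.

H_0 = Z,  H_1 = Z,  H_2 = 0.

We work with the vertex ordering 0 < 1 < 2 < 3 < 4 < 5. The simplices of K, each written with vertices in increasing order, are:

  0-simplices (6): [0], [1], [2], [3], [4], [5]
  1-simplices (12): [0,1], [0,2], [0,3], [0,4], [0,5], [1,3], [1,4], [1,5], [2,4], [2,5], [3,5], [4,5]
  2-simplices (6): [0,1,4], [0,2,4], [0,2,5], [0,3,5], [1,3,5], [1,4,5]

Hence C_0 ≅ Z^6, C_1 ≅ Z^12, C_2 ≅ Z^6.

∂_1: C_1 → C_0 is given by ∂[p,q] = [q] − [p].
As a 6×12 matrix over Z this has rank 5, with invariant factors (1,1,1,1,1).

The boundary map ∂_2: C_2 → C_1 acts by ∂[p,q,r] = [q,r] − [p,r] + [p,q]. For instance
  ∂[0,2,4] = [2,4] − [0,4] + [0,2],
  ∂[0,2,5] = [2,5] − [0,5] + [0,2].
This gives a 12×6 integer matrix of rank 6; reducing to Smith normal form yields diagonal entries (1,1,1,1,1,1).

Reading off H_k = ker ∂_k / im ∂_{k+1}:

  H_0: rank C_0 − rank ∂_1 = 6 − 5 = 1, and the invariant factors of ∂_1 are all 1, so H_0 ≅ Z.
  H_1: rank ker ∂_1 − rank ∂_2 = (12 − 5) − 6 = 1, and the invariant factors of ∂_2 are all 1, so H_1 ≅ Z.
  H_2: rank ker ∂_2 − rank ∂_3 = (6 − 6) − 0 = 0, and there is no ∂_3, so H_2 ≅ 0.

As a check, the Euler characteristic is 6 − 12 + 6 = 0, which agrees with 1 − 1 + 0 = 0.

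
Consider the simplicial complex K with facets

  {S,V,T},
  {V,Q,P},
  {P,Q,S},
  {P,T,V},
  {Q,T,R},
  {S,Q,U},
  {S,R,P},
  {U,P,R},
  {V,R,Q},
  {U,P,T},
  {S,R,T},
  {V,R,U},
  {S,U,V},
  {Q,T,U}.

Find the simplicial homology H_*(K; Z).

H_0 ≅ Z,  H_1 ≅ Z^2,  H_2 ≅ Z.

Order the vertices as P < Q < R < S < T < U < V. Listing each simplex with vertices in this order, K has dimension 2 with simplices:

  0-simplices (7): P, Q, R, S, T, U, V
  1-simplices (21): PQ, PR, PS, PT, PU, PV, QR, QS, QT, QU, QV, RS, RT, RU, RV, ST, SU, SV, TU, TV, UV
  2-simplices (14): PQS, PQV, PRS, PRU, PTU, PTV, QRT, QRV, QSU, QTU, RST, RUV, STV, SUV

giving chain groups C_0 ≅ Z^7, C_1 ≅ Z^21, C_2 ≅ Z^14.

Boundary ∂_1: C_1 → C_0 sends each edge [p,q] (with p < q) to q − p. For instance
  ∂SV = V − S.
This gives a 7×21 integer matrix of rank 6; reducing to Smith normal form yields diagonal entries (1,1,1,1,1,1).

∂_2: C_2 → C_1 acts by ∂[p,q,r] = [q,r] − [p,r] + [p,q]. For instance
  ∂SUV = UV − SV + SU,
  ∂STV = TV − SV + ST.
The resulting 21×14 matrix has rank 13, and its Smith normal form has invariant factors (1,1,1,1,1,1,1,1,1,1,1,1,1).

Now H_k = ker ∂_k / im ∂_{k+1}, so:

  H_0: rank C_0 − rank ∂_1 = 7 − 6 = 1, and the invariant factors of ∂_1 are all 1, so H_0 = Z.
  H_1: rank ker ∂_1 − rank ∂_2 = (21 − 6) − 13 = 2, and the invariant factors of ∂_2 are all 1, so H_1 = Z^2.
  H_2: rank ker ∂_2 − rank ∂_3 = (14 − 13) − 0 = 1, and there is no ∂_3, so H_2 = Z.

(K is a triangulation of the torus T^2.)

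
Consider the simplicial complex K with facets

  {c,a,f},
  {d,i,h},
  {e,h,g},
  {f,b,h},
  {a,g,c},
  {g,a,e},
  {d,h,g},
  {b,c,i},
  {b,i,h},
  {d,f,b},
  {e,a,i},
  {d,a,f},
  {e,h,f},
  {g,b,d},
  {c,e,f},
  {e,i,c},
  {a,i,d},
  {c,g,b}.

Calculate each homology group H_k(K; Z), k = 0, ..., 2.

We work with the vertex ordering a < b < c < d < e < f < g < h < i. The simplices of K, each written with vertices in increasing order, are:

  0-simplices (9): a, b, c, d, e, f, g, h, i
  1-simplices (27): ac, ad, ae, af, ag, ai, bc, bd, bf, bg, bh, bi, ce, cf, cg, ci, df, dg, dh, di, ef, eg, eh, ei, fh, gh, hi
  2-simplices (18): acf, acg, adf, adi, aeg, aei, bcg, bci, bdf, bdg, bfh, bhi, cef, cei, dgh, dhi, efh, egh

Hence C_0 ≅ Z^9, C_1 ≅ Z^27, C_2 ≅ Z^18.

The boundary map ∂_1: C_1 → C_0 maps an edge to its endpoints' difference, ∂[p,q] = q − p.
As a 9×27 matrix over Z this has rank 8, with invariant factors (1,1,1,1,1,1,1,1).

∂_2: C_2 → C_1 maps a triangle to the signed sum of its edges. For instance
  ∂bdg = dg − bg + bd,
  ∂acg = cg − ag + ac.
The resulting 27×18 matrix has rank 18, and its Smith normal form has invariant factors (1,1,1,1,1,1,1,1,1,1,1,1,1,1,1,1,1,2).

From H_k ≅ ker(∂_k) / im(∂_{k+1}) we obtain:

  H_0: rank C_0 − rank ∂_1 = 9 − 8 = 1, and the invariant factors of ∂_1 are all 1, so H_0 ≅ Z.
  H_1: rank ker ∂_1 − rank ∂_2 = (27 − 8) − 18 = 1, and ∂_2 has invariant factor 2 > 1, so H_1 ≅ Z × Z/2.
  H_2: rank ker ∂_2 − rank ∂_3 = (18 − 18) − 0 = 0, and there is no ∂_3, so H_2 ≅ 0.

H_0 = Z,  H_1 = Z × Z/2,  H_2 = 0.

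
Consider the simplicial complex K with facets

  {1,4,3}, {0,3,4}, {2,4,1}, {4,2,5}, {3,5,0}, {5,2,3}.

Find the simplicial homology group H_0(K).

K has 6 vertices, 12 edges, 6 triangles.
rank ∂_0 = 0, rank ∂_1 = 5 ⇒ b_0 = 6 − 0 − 5 = 1; all invariant factors of ∂_1 are 1 so no torsion. So H_0 = Z.

H_0 ≅ Z.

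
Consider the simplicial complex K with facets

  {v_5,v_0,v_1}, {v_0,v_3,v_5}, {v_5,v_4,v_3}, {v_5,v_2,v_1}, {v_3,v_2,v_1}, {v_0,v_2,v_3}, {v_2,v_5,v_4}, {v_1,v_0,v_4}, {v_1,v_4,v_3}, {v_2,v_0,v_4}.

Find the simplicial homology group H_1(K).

Take the total order v_0 < v_1 < v_2 < v_3 < v_4 < v_5 on the vertex set. Then K (dimension 2) consists of the simplices:

  0-simplices (6): [v_0], [v_1], [v_2], [v_3], [v_4], [v_5]
  1-simplices (15): (15 of them)
  2-simplices (10): [v_0,v_1,v_4], [v_0,v_1,v_5], [v_0,v_2,v_3], [v_0,v_2,v_4], [v_0,v_3,v_5], [v_1,v_2,v_3], [v_1,v_2,v_5], [v_1,v_3,v_4], [v_2,v_4,v_5], [v_3,v_4,v_5]

so the chain groups are C_0 ≅ Z^6, C_1 ≅ Z^15, C_2 ≅ Z^10.

The boundary map ∂_1: C_1 → C_0 is given by ∂[p,q] = [q] − [p].
The resulting 6×15 matrix has rank 5, and its Smith normal form has invariant factors (1,1,1,1,1).

∂_2: C_2 → C_1 sends each 2-simplex [p,q,r] to [q,r] − [p,r] + [p,q]. For instance
  ∂[v_3,v_4,v_5] = [v_4,v_5] − [v_3,v_5] + [v_3,v_4],
  ∂[v_1,v_2,v_5] = [v_2,v_5] − [v_1,v_5] + [v_1,v_2].
The resulting 15×10 matrix has rank 10, and its Smith normal form has invariant factors (1,1,1,1,1,1,1,1,1,2).

From H_k ≅ ker(∂_k) / im(∂_{k+1}) we obtain:

  H_1: rank ker ∂_1 − rank ∂_2 = (15 − 5) − 10 = 0, and ∂_2 has invariant factor 2 > 1, so H_1 ≅ Z/2.

H_1 ≅ Z/2.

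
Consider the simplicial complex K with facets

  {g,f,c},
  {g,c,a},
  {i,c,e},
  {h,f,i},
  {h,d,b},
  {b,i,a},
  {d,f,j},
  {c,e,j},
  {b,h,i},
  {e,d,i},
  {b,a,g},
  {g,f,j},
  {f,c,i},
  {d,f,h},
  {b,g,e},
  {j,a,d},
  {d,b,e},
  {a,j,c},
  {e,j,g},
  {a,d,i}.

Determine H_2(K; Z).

Take the total order a < b < c < d < e < f < g < h < i < j on the vertex set. Then K (dimension 2) consists of the simplices:

  0-simplices (10): a, b, c, d, e, f, g, h, i, j
  1-simplices (30): ab, ac, ad, ag, ai, aj, bd, be, bg, bh, bi, ce, cf, cg, ci, cj, de, df, dh, di, dj, eg, ei, ej, fg, fh, fi, fj, gj, hi
  2-simplices (20): abg, abi, acg, acj, adi, adj, bde, bdh, beg, bhi, cei, cej, cfg, cfi, dei, dfh, dfj, egj, fgj, fhi

giving chain groups C_0 ≅ Z^10, C_1 ≅ Z^30, C_2 ≅ Z^20.

Boundary ∂_1: C_1 → C_0 is given by ∂[p,q] = [q] − [p].
The resulting 10×30 matrix has rank 9, and its Smith normal form has invariant factors (1,1,1,1,1,1,1,1,1).

The boundary map ∂_2: C_2 → C_1 acts by ∂[p,q,r] = [q,r] − [p,r] + [p,q]. For instance
  ∂acj = cj − aj + ac,
  ∂acg = cg − ag + ac.
The 30×20 boundary matrix has rank 20 and Smith normal form diag(1,1,1,1,1,1,1,1,1,1,1,1,1,1,1,1,1,1,1,2).

Reading off H_k = ker ∂_k / im ∂_{k+1}:

  H_2: rank ker ∂_2 − rank ∂_3 = (20 − 20) − 0 = 0, and there is no ∂_3, so H_2 = 0.

H_2 = 0.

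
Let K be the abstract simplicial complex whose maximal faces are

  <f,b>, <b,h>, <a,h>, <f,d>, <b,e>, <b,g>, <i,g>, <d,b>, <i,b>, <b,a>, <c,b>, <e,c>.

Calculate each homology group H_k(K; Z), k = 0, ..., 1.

Order the vertices as a < b < c < d < e < f < g < h < i. Listing each simplex with vertices in this order, K has dimension 1 with simplices:

  0-simplices (9): a, b, c, d, e, f, g, h, i
  1-simplices (12): ab, ah, bc, bd, be, bf, bg, bh, bi, ce, df, gi

giving chain groups C_0 ≅ Z^9, C_1 ≅ Z^12.

Boundary ∂_1: C_1 → C_0 sends each edge [p,q] (with p < q) to q − p.
The resulting 9×12 matrix has rank 8, and its Smith normal form has invariant factors (1,1,1,1,1,1,1,1).

Computing H_k = (kernel of ∂_k) / (image of ∂_{k+1}):

  H_0: rank C_0 − rank ∂_1 = 9 − 8 = 1, and the invariant factors of ∂_1 are all 1, so H_0 = Z.
  H_1: rank ker ∂_1 − rank ∂_2 = (12 − 8) − 0 = 4, and there is no ∂_2, so H_1 = Z^4.

H_0 ≅ Z,  H_1 ≅ Z^4.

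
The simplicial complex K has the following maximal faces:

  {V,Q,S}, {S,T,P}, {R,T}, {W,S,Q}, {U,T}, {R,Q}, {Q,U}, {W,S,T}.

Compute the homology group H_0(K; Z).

Take the total order P < Q < R < S < T < U < V < W on the vertex set. Then K (dimension 2) consists of the simplices:

  0-simplices (8): P, Q, R, S, T, U, V, W
  1-simplices (13): PS, PT, QR, QS, QU, QV, QW, RT, ST, SV, SW, TU, TW
  2-simplices (4): PST, QSV, QSW, STW

so the chain groups are C_0 ≅ Z^8, C_1 ≅ Z^13, C_2 ≅ Z^4.

∂_1: C_1 → C_0 maps an edge to its endpoints' difference, ∂[p,q] = q − p. For instance
  ∂QS = S − Q.
The resulting 8×13 matrix has rank 7, and its Smith normal form has invariant factors (1,1,1,1,1,1,1).

Boundary ∂_2: C_2 → C_1 maps a triangle to the signed sum of its edges. For instance
  ∂STW = TW − SW + ST,
  ∂QSW = SW − QW + QS.
As a 13×4 matrix over Z this has rank 4, with invariant factors (1,1,1,1).

Reading off H_k = ker ∂_k / im ∂_{k+1}:

  H_0: rank C_0 − rank ∂_1 = 8 − 7 = 1, and the invariant factors of ∂_1 are all 1, so H_0 ≅ Z.

H_0 ≅ Z.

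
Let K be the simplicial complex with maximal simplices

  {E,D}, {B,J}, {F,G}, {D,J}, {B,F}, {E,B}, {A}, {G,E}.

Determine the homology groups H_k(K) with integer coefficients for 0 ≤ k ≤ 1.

Fix the vertex order A < B < D < E < F < G < J and write every simplex with vertices in increasing order. Then dim K = 1 and the simplices of K are:

  0-simplices (7): A, B, D, E, F, G, J
  1-simplices (7): BE, BF, BJ, DE, DJ, EG, FG

so the chain groups are C_0 ≅ Z^7, C_1 ≅ Z^7.

Boundary ∂_1: C_1 → C_0 sends each edge [p,q] (with p < q) to q − p. For instance
  ∂EG = G − E.
The resulting 7×7 matrix has rank 5, and its Smith normal form has invariant factors (1,1,1,1,1).

Now H_k = ker ∂_k / im ∂_{k+1}, so:

  H_0: rank C_0 − rank ∂_1 = 7 − 5 = 2, and the invariant factors of ∂_1 are all 1, so H_0 ≅ Z^2.
  H_1: rank ker ∂_1 − rank ∂_2 = (7 − 5) − 0 = 2, and there is no ∂_2, so H_1 ≅ Z^2.

H_0 = Z^2,  H_1 = Z^2.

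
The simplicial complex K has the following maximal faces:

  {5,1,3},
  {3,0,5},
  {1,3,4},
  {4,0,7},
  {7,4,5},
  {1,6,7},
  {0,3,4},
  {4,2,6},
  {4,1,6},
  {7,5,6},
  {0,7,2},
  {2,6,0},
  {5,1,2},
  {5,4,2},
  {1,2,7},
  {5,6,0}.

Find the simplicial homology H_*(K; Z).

H_0 ≅ Z,  H_1 ≅ Z^2,  H_2 ≅ Z.

Take the total order 0 < 1 < 2 < 3 < 4 < 5 < 6 < 7 on the vertex set. Then K (dimension 2) consists of the simplices:

  0-simplices (8): [0], [1], [2], [3], [4], [5], [6], [7]
  1-simplices (24): (24 of them)
  2-simplices (16): [0,2,6], [0,2,7], [0,3,4], [0,3,5], [0,4,7], [0,5,6], [1,2,5], [1,2,7], [1,3,4], [1,3,5], [1,4,6], [1,6,7], [2,4,5], [2,4,6], [4,5,7], [5,6,7]

so the chain groups are C_0 ≅ Z^8, C_1 ≅ Z^24, C_2 ≅ Z^16.

Boundary ∂_1: C_1 → C_0 is given by ∂[p,q] = [q] − [p].
The 8×24 boundary matrix has rank 7 and Smith normal form diag(1,1,1,1,1,1,1).

The boundary map ∂_2: C_2 → C_1 maps a triangle to the signed sum of its edges. For instance
  ∂[0,3,4] = [3,4] − [0,4] + [0,3],
  ∂[0,2,6] = [2,6] − [0,6] + [0,2].
This gives a 24×16 integer matrix of rank 15; reducing to Smith normal form yields diagonal entries (1,1,1,1,1,1,1,1,1,1,1,1,1,1,1).

From H_k ≅ ker(∂_k) / im(∂_{k+1}) we obtain:

  H_0: rank C_0 − rank ∂_1 = 8 − 7 = 1, and the invariant factors of ∂_1 are all 1, so H_0 ≅ Z.
  H_1: rank ker ∂_1 − rank ∂_2 = (24 − 7) − 15 = 2, and the invariant factors of ∂_2 are all 1, so H_1 ≅ Z^2.
  H_2: rank ker ∂_2 − rank ∂_3 = (16 − 15) − 0 = 1, and there is no ∂_3, so H_2 ≅ Z.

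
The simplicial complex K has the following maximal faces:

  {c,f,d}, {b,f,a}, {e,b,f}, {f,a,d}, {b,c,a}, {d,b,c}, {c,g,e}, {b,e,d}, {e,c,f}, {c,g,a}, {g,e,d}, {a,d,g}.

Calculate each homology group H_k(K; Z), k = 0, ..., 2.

Take the total order a < b < c < d < e < f < g on the vertex set. Then K (dimension 2) consists of the simplices:

  0-simplices (7): a, b, c, d, e, f, g
  1-simplices (18): ab, ac, ad, af, ag, bc, bd, be, bf, cd, ce, cf, cg, de, df, dg, ef, eg
  2-simplices (12): abc, abf, acg, adf, adg, bcd, bde, bef, cdf, cef, ceg, deg

so the chain groups are C_0 ≅ Z^7, C_1 ≅ Z^18, C_2 ≅ Z^12.

Boundary ∂_1: C_1 → C_0 sends each edge [p,q] (with p < q) to q − p.
The 7×18 boundary matrix has rank 6 and Smith normal form diag(1,1,1,1,1,1).

Boundary ∂_2: C_2 → C_1 sends each 2-simplex [p,q,r] to [q,r] − [p,r] + [p,q]. For instance
  ∂adg = dg − ag + ad,
  ∂ceg = eg − cg + ce.
As a 18×12 matrix over Z this has rank 12, with invariant factors (1,1,1,1,1,1,1,1,1,1,1,2).

Reading off H_k = ker ∂_k / im ∂_{k+1}:

  H_0: rank C_0 − rank ∂_1 = 7 − 6 = 1, and the invariant factors of ∂_1 are all 1, so H_0 = Z.
  H_1: rank ker ∂_1 − rank ∂_2 = (18 − 6) − 12 = 0, and ∂_2 has invariant factor 2 > 1, so H_1 = Z_2.
  H_2: rank ker ∂_2 − rank ∂_3 = (12 − 12) − 0 = 0, and there is no ∂_3, so H_2 = 0.

(K is a triangulation of the real projective plane RP^2.)

H_0 = Z,  H_1 = Z_2,  H_2 = 0.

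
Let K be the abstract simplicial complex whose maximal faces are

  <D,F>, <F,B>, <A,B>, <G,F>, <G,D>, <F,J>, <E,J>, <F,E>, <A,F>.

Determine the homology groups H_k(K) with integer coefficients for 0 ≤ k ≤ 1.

We work with the vertex ordering A < B < D < E < F < G < J. The simplices of K, each written with vertices in increasing order, are:

  0-simplices (7): A, B, D, E, F, G, J
  1-simplices (9): AB, AF, BF, DF, DG, EF, EJ, FG, FJ

Hence C_0 ≅ Z^7, C_1 ≅ Z^9.

Boundary ∂_1: C_1 → C_0 maps an edge to its endpoints' difference, ∂[p,q] = q − p. For instance
  ∂EF = F − E.
The resulting 7×9 matrix has rank 6, and its Smith normal form has invariant factors (1,1,1,1,1,1).

Now H_k = ker ∂_k / im ∂_{k+1}, so:

  H_0: rank C_0 − rank ∂_1 = 7 − 6 = 1, and the invariant factors of ∂_1 are all 1, so H_0 = Z.
  H_1: rank ker ∂_1 − rank ∂_2 = (9 − 6) − 0 = 3, and there is no ∂_2, so H_1 = Z^3.

H_0 = Z,  H_1 = Z^3.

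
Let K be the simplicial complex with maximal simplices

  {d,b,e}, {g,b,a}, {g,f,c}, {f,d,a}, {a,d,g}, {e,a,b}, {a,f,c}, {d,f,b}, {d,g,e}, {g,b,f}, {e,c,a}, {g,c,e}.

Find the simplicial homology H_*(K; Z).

We work with the vertex ordering a < b < c < d < e < f < g. The simplices of K, each written with vertices in increasing order, are:

  0-simplices (7): a, b, c, d, e, f, g
  1-simplices (18): ab, ac, ad, ae, af, ag, bd, be, bf, bg, ce, cf, cg, de, df, dg, eg, fg
  2-simplices (12): abe, abg, ace, acf, adf, adg, bde, bdf, bfg, ceg, cfg, deg

giving chain groups C_0 ≅ Z^7, C_1 ≅ Z^18, C_2 ≅ Z^12.

∂_1: C_1 → C_0 is given by ∂[p,q] = [q] − [p].
As a 7×18 matrix over Z this has rank 6, with invariant factors (1,1,1,1,1,1).

The boundary map ∂_2: C_2 → C_1 sends each 2-simplex [p,q,r] to [q,r] − [p,r] + [p,q]. For instance
  ∂abg = bg − ag + ab,
  ∂abe = be − ae + ab.
The resulting 18×12 matrix has rank 12, and its Smith normal form has invariant factors (1,1,1,1,1,1,1,1,1,1,1,2).

Computing H_k = (kernel of ∂_k) / (image of ∂_{k+1}):

  H_0: rank C_0 − rank ∂_1 = 7 − 6 = 1, and the invariant factors of ∂_1 are all 1, so H_0 = Z.
  H_1: rank ker ∂_1 − rank ∂_2 = (18 − 6) − 12 = 0, and ∂_2 has invariant factor 2 > 1, so H_1 = Z_2.
  H_2: rank ker ∂_2 − rank ∂_3 = (12 − 12) − 0 = 0, and there is no ∂_3, so H_2 = 0.

H_0 = Z,  H_1 = Z_2,  H_2 = 0.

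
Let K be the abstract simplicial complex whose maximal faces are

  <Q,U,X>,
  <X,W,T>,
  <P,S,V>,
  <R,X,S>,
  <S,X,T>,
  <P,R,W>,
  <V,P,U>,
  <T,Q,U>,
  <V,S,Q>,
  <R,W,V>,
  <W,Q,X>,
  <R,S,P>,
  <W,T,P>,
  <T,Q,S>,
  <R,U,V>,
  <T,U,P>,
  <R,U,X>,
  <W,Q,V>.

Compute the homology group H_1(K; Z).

We work with the vertex ordering P < Q < R < S < T < U < V < W < X. The simplices of K, each written with vertices in increasing order, are:

  0-simplices (9): P, Q, R, S, T, U, V, W, X
  1-simplices (27): PR, PS, PT, PU, PV, PW, QS, QT, QU, QV, QW, QX, RS, RU, RV, RW, RX, ST, SV, SX, TU, TW, TX, UV, UX, VW, WX
  2-simplices (18): PRS, PRW, PSV, PTU, PTW, PUV, QST, QSV, QTU, QUX, QVW, QWX, RSX, RUV, RUX, RVW, STX, TWX

so the chain groups are C_0 ≅ Z^9, C_1 ≅ Z^27, C_2 ≅ Z^18.

∂_1: C_1 → C_0 maps an edge to its endpoints' difference, ∂[p,q] = q − p. For instance
  ∂UX = X − U.
The resulting 9×27 matrix has rank 8, and its Smith normal form has invariant factors (1,1,1,1,1,1,1,1).

The boundary map ∂_2: C_2 → C_1 maps a triangle to the signed sum of its edges. For instance
  ∂QWX = WX − QX + QW,
  ∂RSX = SX − RX + RS.
This gives a 27×18 integer matrix of rank 18; reducing to Smith normal form yields diagonal entries (1,1,1,1,1,1,1,1,1,1,1,1,1,1,1,1,1,2).

Computing H_k = (kernel of ∂_k) / (image of ∂_{k+1}):

  H_1: rank ker ∂_1 − rank ∂_2 = (27 − 8) − 18 = 1, and ∂_2 has invariant factor 2 > 1, so H_1 ≅ Z × Z/2.

(K is a triangulation of the Klein bottle.)

H_1 ≅ Z × Z/2.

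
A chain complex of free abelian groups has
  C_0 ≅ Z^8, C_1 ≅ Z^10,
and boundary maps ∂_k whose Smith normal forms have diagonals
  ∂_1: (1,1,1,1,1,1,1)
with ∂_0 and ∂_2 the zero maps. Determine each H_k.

H_0 = Z,  H_1 = Z^3.

H_0: b_0 = 8 − 0 − 7 = 1; torsion from ∂_1 factors > 1: none. So H_0 = Z.
H_1: b_1 = 10 − 7 − 0 = 3; torsion from ∂_2 factors > 1: none. So H_1 = Z^3.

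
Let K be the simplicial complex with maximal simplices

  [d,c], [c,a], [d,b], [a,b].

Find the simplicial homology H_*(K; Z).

H_0 ≅ Z,  H_1 ≅ Z.

We work with the vertex ordering a < b < c < d. The simplices of K, each written with vertices in increasing order, are:

  0-simplices (4): a, b, c, d
  1-simplices (4): ab, ac, bd, cd

Hence C_0 ≅ Z^4, C_1 ≅ Z^4.

∂_1: C_1 → C_0 is given by ∂[p,q] = [q] − [p].
This gives a 4×4 integer matrix of rank 3; reducing to Smith normal form yields diagonal entries (1,1,1).

From H_k ≅ ker(∂_k) / im(∂_{k+1}) we obtain:

  H_0: rank C_0 − rank ∂_1 = 4 − 3 = 1, and the invariant factors of ∂_1 are all 1, so H_0 = Z.
  H_1: rank ker ∂_1 − rank ∂_2 = (4 − 3) − 0 = 1, and there is no ∂_2, so H_1 = Z.

As a check, the Euler characteristic is 4 − 4 = 0, which agrees with 1 − 1 = 0.
(K is a triangulation of the circle S^1.)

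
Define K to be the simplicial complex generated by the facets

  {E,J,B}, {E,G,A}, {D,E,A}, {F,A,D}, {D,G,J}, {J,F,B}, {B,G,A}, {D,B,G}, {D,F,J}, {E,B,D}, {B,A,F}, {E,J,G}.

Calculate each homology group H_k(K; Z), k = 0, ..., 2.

H_0 = Z,  H_1 = Z/2,  H_2 = 0.

Fix the vertex order A < B < D < E < F < G < J and write every simplex with vertices in increasing order. Then dim K = 2 and the simplices of K are:

  0-simplices (7): A, B, D, E, F, G, J
  1-simplices (18): AB, AD, AE, AF, AG, BD, BE, BF, BG, BJ, DE, DF, DG, DJ, EG, EJ, FJ, GJ
  2-simplices (12): ABF, ABG, ADE, ADF, AEG, BDE, BDG, BEJ, BFJ, DFJ, DGJ, EGJ

so the chain groups are C_0 ≅ Z^7, C_1 ≅ Z^18, C_2 ≅ Z^12.

Boundary ∂_1: C_1 → C_0 sends each edge [p,q] (with p < q) to q − p. For instance
  ∂DJ = J − D.
The resulting 7×18 matrix has rank 6, and its Smith normal form has invariant factors (1,1,1,1,1,1).

∂_2: C_2 → C_1 acts by ∂[p,q,r] = [q,r] − [p,r] + [p,q]. For instance
  ∂BFJ = FJ − BJ + BF,
  ∂DFJ = FJ − DJ + DF.
The resulting 18×12 matrix has rank 12, and its Smith normal form has invariant factors (1,1,1,1,1,1,1,1,1,1,1,2).

Reading off H_k = ker ∂_k / im ∂_{k+1}:

  H_0: rank C_0 − rank ∂_1 = 7 − 6 = 1, and the invariant factors of ∂_1 are all 1, so H_0 ≅ Z.
  H_1: rank ker ∂_1 − rank ∂_2 = (18 − 6) − 12 = 0, and ∂_2 has invariant factor 2 > 1, so H_1 ≅ Z/2.
  H_2: rank ker ∂_2 − rank ∂_3 = (12 − 12) − 0 = 0, and there is no ∂_3, so H_2 ≅ 0.

As a check, the Euler characteristic is 7 − 18 + 12 = 1, which agrees with 1 − 0 + 0 = 1.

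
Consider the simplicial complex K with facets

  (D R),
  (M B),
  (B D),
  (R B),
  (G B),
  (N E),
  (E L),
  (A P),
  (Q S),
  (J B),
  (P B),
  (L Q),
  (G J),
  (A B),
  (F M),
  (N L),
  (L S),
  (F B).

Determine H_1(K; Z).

Order the vertices as A < B < D < E < F < G < J < L < M < N < P < Q < R < S. Listing each simplex with vertices in this order, K has dimension 1 with simplices:

  0-simplices (14): A, B, D, E, F, G, J, L, M, N, P, Q, R, S
  1-simplices (18): AB, AP, BD, BF, BG, BJ, BM, BP, BR, DR, EL, EN, FM, GJ, LN, LQ, LS, QS

giving chain groups C_0 ≅ Z^14, C_1 ≅ Z^18.

∂_1: C_1 → C_0 is given by ∂[p,q] = [q] − [p]. For instance
  ∂AB = B − A.
The 14×18 boundary matrix has rank 12 and Smith normal form diag(1,1,1,1,1,1,1,1,1,1,1,1).

Now H_k = ker ∂_k / im ∂_{k+1}, so:

  H_1: rank ker ∂_1 − rank ∂_2 = (18 − 12) − 0 = 6, and there is no ∂_2, so H_1 = Z^6.

(K is a triangulation of the disjoint union of a wedge of 2 circles and a wedge of 4 circles.)

H_1 ≅ Z^6.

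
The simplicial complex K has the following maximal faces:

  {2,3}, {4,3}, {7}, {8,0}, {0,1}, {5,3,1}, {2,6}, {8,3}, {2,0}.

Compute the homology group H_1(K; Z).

Fix the vertex order 0 < 1 < 2 < 3 < 4 < 5 < 6 < 7 < 8 and write every simplex with vertices in increasing order. Then dim K = 2 and the simplices of K are:

  0-simplices (9): [0], [1], [2], [3], [4], [5], [6], [7], [8]
  1-simplices (10): [0,1], [0,2], [0,8], [1,3], [1,5], [2,3], [2,6], [3,4], [3,5], [3,8]
  2-simplices (1): [1,3,5]

Hence C_0 ≅ Z^9, C_1 ≅ Z^10, C_2 ≅ Z^1.

∂_1: C_1 → C_0 is given by ∂[p,q] = [q] − [p].
This gives a 9×10 integer matrix of rank 7; reducing to Smith normal form yields diagonal entries (1,1,1,1,1,1,1).

∂_2: C_2 → C_1 maps a triangle to the signed sum of its edges. For instance
  ∂[1,3,5] = [3,5] − [1,5] + [1,3].
This gives a 10×1 integer matrix of rank 1; reducing to Smith normal form yields diagonal entries (1).

From H_k ≅ ker(∂_k) / im(∂_{k+1}) we obtain:

  H_1: rank ker ∂_1 − rank ∂_2 = (10 − 7) − 1 = 2, and the invariant factors of ∂_2 are all 1, so H_1 = Z^2.

H_1 = Z^2.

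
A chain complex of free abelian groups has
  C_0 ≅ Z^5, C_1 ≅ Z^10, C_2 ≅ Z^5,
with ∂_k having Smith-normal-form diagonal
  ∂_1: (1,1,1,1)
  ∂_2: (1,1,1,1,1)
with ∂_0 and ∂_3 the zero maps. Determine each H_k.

H_0: b_0 = 5 − 0 − 4 = 1; torsion from ∂_1 factors > 1: none. So H_0 ≅ Z.
H_1: b_1 = 10 − 4 − 5 = 1; torsion from ∂_2 factors > 1: none. So H_1 ≅ Z.
H_2: b_2 = 5 − 5 − 0 = 0; torsion from ∂_3 factors > 1: none. So H_2 ≅ 0.

H_0 ≅ Z,  H_1 ≅ Z,  H_2 = 0.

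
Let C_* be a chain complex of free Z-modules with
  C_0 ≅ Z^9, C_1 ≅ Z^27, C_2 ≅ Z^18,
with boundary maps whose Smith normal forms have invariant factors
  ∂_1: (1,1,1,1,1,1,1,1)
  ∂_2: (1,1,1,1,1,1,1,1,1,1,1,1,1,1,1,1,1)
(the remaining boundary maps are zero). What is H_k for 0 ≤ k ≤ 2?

H_0: b_0 = 9 − 0 − 8 = 1; torsion from ∂_1 factors > 1: none. So H_0 ≅ Z.
H_1: b_1 = 27 − 8 − 17 = 2; torsion from ∂_2 factors > 1: none. So H_1 ≅ Z^2.
H_2: b_2 = 18 − 17 − 0 = 1; torsion from ∂_3 factors > 1: none. So H_2 ≅ Z.

H_0 ≅ Z,  H_1 ≅ Z^2,  H_2 ≅ Z.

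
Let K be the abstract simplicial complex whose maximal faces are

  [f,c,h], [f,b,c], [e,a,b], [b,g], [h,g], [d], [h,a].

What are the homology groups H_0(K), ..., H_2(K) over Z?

Take the total order a < b < c < d < e < f < g < h on the vertex set. Then K (dimension 2) consists of the simplices:

  0-simplices (8): a, b, c, d, e, f, g, h
  1-simplices (11): ab, ae, ah, bc, be, bf, bg, cf, ch, fh, gh
  2-simplices (3): abe, bcf, cfh

Hence C_0 ≅ Z^8, C_1 ≅ Z^11, C_2 ≅ Z^3.

Boundary ∂_1: C_1 → C_0 is given by ∂[p,q] = [q] − [p].
The resulting 8×11 matrix has rank 6, and its Smith normal form has invariant factors (1,1,1,1,1,1).

Boundary ∂_2: C_2 → C_1 maps a triangle to the signed sum of its edges. For instance
  ∂bcf = cf − bf + bc,
  ∂abe = be − ae + ab.
The 11×3 boundary matrix has rank 3 and Smith normal form diag(1,1,1).

Now H_k = ker ∂_k / im ∂_{k+1}, so:

  H_0: rank C_0 − rank ∂_1 = 8 − 6 = 2, and the invariant factors of ∂_1 are all 1, so H_0 = Z^2.
  H_1: rank ker ∂_1 − rank ∂_2 = (11 − 6) − 3 = 2, and the invariant factors of ∂_2 are all 1, so H_1 = Z^2.
  H_2: rank ker ∂_2 − rank ∂_3 = (3 − 3) − 0 = 0, and there is no ∂_3, so H_2 = 0.

H_0 = Z^2,  H_1 = Z^2,  H_2 = 0.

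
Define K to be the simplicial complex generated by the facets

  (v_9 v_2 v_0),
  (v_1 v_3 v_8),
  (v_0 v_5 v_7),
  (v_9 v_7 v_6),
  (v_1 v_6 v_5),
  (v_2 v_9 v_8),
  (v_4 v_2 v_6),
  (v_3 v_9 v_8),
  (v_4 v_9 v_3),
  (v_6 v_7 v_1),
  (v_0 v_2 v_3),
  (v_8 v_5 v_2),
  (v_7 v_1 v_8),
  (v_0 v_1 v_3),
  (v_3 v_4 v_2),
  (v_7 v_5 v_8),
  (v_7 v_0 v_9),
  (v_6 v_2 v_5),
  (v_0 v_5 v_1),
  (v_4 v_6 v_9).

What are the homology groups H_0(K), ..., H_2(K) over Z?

K has 10 vertices, 30 edges, 20 triangles.
rank ∂_0 = 0, rank ∂_1 = 9 ⇒ b_0 = 10 − 0 − 9 = 1; all invariant factors of ∂_1 are 1 so no torsion. So H_0 = Z.
rank ∂_1 = 9, rank ∂_2 = 20 ⇒ b_1 = 30 − 9 − 20 = 1; ∂_2 has invariant factor(s) [2] giving torsion. So H_1 = Z ⊕ Z/2.
rank ∂_2 = 20, rank ∂_3 = 0 ⇒ b_2 = 20 − 20 − 0 = 0. So H_2 = 0.

H_0 ≅ Z,  H_1 ≅ Z ⊕ Z/2,  H_2 = 0.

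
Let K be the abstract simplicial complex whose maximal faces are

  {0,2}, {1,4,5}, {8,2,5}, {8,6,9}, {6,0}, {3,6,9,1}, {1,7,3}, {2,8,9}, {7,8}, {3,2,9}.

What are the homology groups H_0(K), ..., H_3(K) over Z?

Fix the vertex order 0 < 1 < 2 < 3 < 4 < 5 < 6 < 7 < 8 < 9 and write every simplex with vertices in increasing order. Then dim K = 3 and the simplices of K are:

  0-simplices (10): [0], [1], [2], [3], [4], [5], [6], [7], [8], [9]
  1-simplices (21): [0,2], [0,6], [1,3], [1,4], [1,5], [1,6], [1,7], [1,9], [2,3], [2,5], [2,8], [2,9], [3,6], [3,7], [3,9], [4,5], [5,8], [6,8], [6,9], [7,8], [8,9]
  2-simplices (10): [1,3,6], [1,3,7], [1,3,9], [1,4,5], [1,6,9], [2,3,9], [2,5,8], [2,8,9], [3,6,9], [6,8,9]
  3-simplices (1): [1,3,6,9]

so the chain groups are C_0 ≅ Z^10, C_1 ≅ Z^21, C_2 ≅ Z^10, C_3 ≅ Z^1.

Boundary ∂_1: C_1 → C_0 maps an edge to its endpoints' difference, ∂[p,q] = q − p. For instance
  ∂[2,8] = [8] − [2].
The 10×21 boundary matrix has rank 9 and Smith normal form diag(1,1,1,1,1,1,1,1,1).

The boundary map ∂_2: C_2 → C_1 acts by ∂[p,q,r] = [q,r] − [p,r] + [p,q]. For instance
  ∂[1,3,6] = [3,6] − [1,6] + [1,3],
  ∂[1,3,7] = [3,7] − [1,7] + [1,3].
The resulting 21×10 matrix has rank 9, and its Smith normal form has invariant factors (1,1,1,1,1,1,1,1,1).

∂_3: C_3 → C_2 sends each 3-simplex σ to the alternating sum Σ_i (−1)^i (σ with its i-th vertex removed). For instance
  ∂[1,3,6,9] = [3,6,9] − [1,6,9] + [1,3,9] − [1,3,6].
As a 10×1 matrix over Z this has rank 1, with invariant factors (1).

Now H_k = ker ∂_k / im ∂_{k+1}, so:

  H_0: rank C_0 − rank ∂_1 = 10 − 9 = 1, and the invariant factors of ∂_1 are all 1, so H_0 = Z.
  H_1: rank ker ∂_1 − rank ∂_2 = (21 − 9) − 9 = 3, and the invariant factors of ∂_2 are all 1, so H_1 = Z^3.
  H_2: rank ker ∂_2 − rank ∂_3 = (10 − 9) − 1 = 0, and the invariant factors of ∂_3 are all 1, so H_2 = 0.
  H_3: rank ker ∂_3 − rank ∂_4 = (1 − 1) − 0 = 0, and there is no ∂_4, so H_3 = 0.

As a check, the Euler characteristic is 10 − 21 + 10 − 1 = -2, which agrees with 1 − 3 + 0 − 0 = -2.

H_0 = Z,  H_1 = Z^3,  H_2 = 0,  H_3 = 0.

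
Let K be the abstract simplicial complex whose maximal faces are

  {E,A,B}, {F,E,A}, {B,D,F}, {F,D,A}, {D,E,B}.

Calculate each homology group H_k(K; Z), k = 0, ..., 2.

Take the total order A < B < D < E < F on the vertex set. Then K (dimension 2) consists of the simplices:

  0-simplices (5): A, B, D, E, F
  1-simplices (10): AB, AD, AE, AF, BD, BE, BF, DE, DF, EF
  2-simplices (5): ABE, ADF, AEF, BDE, BDF

Hence C_0 ≅ Z^5, C_1 ≅ Z^10, C_2 ≅ Z^5.

The boundary map ∂_1: C_1 → C_0 is given by ∂[p,q] = [q] − [p]. For instance
  ∂AF = F − A.
The resulting 5×10 matrix has rank 4, and its Smith normal form has invariant factors (1,1,1,1).

The boundary map ∂_2: C_2 → C_1 maps a triangle to the signed sum of its edges. For instance
  ∂AEF = EF − AF + AE,
  ∂ABE = BE − AE + AB.
The 10×5 boundary matrix has rank 5 and Smith normal form diag(1,1,1,1,1).

From H_k ≅ ker(∂_k) / im(∂_{k+1}) we obtain:

  H_0: rank C_0 − rank ∂_1 = 5 − 4 = 1, and the invariant factors of ∂_1 are all 1, so H_0 = Z.
  H_1: rank ker ∂_1 − rank ∂_2 = (10 − 4) − 5 = 1, and the invariant factors of ∂_2 are all 1, so H_1 = Z.
  H_2: rank ker ∂_2 − rank ∂_3 = (5 − 5) − 0 = 0, and there is no ∂_3, so H_2 = 0.

As a check, the Euler characteristic is 5 − 10 + 5 = 0, which agrees with 1 − 1 + 0 = 0.

H_0 ≅ Z,  H_1 ≅ Z,  H_2 = 0.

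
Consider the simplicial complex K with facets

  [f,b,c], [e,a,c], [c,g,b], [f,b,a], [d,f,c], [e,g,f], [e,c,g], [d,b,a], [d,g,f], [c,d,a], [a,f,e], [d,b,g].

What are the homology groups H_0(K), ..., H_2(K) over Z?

We work with the vertex ordering a < b < c < d < e < f < g. The simplices of K, each written with vertices in increasing order, are:

  0-simplices (7): a, b, c, d, e, f, g
  1-simplices (18): ab, ac, ad, ae, af, bc, bd, bf, bg, cd, ce, cf, cg, df, dg, ef, eg, fg
  2-simplices (12): abd, abf, acd, ace, aef, bcf, bcg, bdg, cdf, ceg, dfg, efg

so the chain groups are C_0 ≅ Z^7, C_1 ≅ Z^18, C_2 ≅ Z^12.

Boundary ∂_1: C_1 → C_0 is given by ∂[p,q] = [q] − [p]. For instance
  ∂bd = d − b.
The 7×18 boundary matrix has rank 6 and Smith normal form diag(1,1,1,1,1,1).

The boundary map ∂_2: C_2 → C_1 maps a triangle to the signed sum of its edges. For instance
  ∂cdf = df − cf + cd,
  ∂dfg = fg − dg + df.
The 18×12 boundary matrix has rank 12 and Smith normal form diag(1,1,1,1,1,1,1,1,1,1,1,2).

Reading off H_k = ker ∂_k / im ∂_{k+1}:

  H_0: rank C_0 − rank ∂_1 = 7 − 6 = 1, and the invariant factors of ∂_1 are all 1, so H_0 ≅ Z.
  H_1: rank ker ∂_1 − rank ∂_2 = (18 − 6) − 12 = 0, and ∂_2 has invariant factor 2 > 1, so H_1 ≅ Z/2Z.
  H_2: rank ker ∂_2 − rank ∂_3 = (12 − 12) − 0 = 0, and there is no ∂_3, so H_2 ≅ 0.

(K is a triangulation of the real projective plane RP^2.)

H_0 ≅ Z,  H_1 ≅ Z/2Z,  H_2 = 0.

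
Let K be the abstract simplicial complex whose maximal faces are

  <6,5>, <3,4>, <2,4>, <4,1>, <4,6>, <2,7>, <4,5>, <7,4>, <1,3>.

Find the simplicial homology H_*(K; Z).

H_0 ≅ Z,  H_1 ≅ Z^3.

Fix the vertex order 1 < 2 < 3 < 4 < 5 < 6 < 7 and write every simplex with vertices in increasing order. Then dim K = 1 and the simplices of K are:

  0-simplices (7): [1], [2], [3], [4], [5], [6], [7]
  1-simplices (9): [1,3], [1,4], [2,4], [2,7], [3,4], [4,5], [4,6], [4,7], [5,6]

Hence C_0 ≅ Z^7, C_1 ≅ Z^9.

∂_1: C_1 → C_0 maps an edge to its endpoints' difference, ∂[p,q] = q − p. For instance
  ∂[2,7] = [7] − [2].
As a 7×9 matrix over Z this has rank 6, with invariant factors (1,1,1,1,1,1).

Computing H_k = (kernel of ∂_k) / (image of ∂_{k+1}):

  H_0: rank C_0 − rank ∂_1 = 7 − 6 = 1, and the invariant factors of ∂_1 are all 1, so H_0 ≅ Z.
  H_1: rank ker ∂_1 − rank ∂_2 = (9 − 6) − 0 = 3, and there is no ∂_2, so H_1 ≅ Z^3.

As a check, the Euler characteristic is 7 − 9 = -2, which agrees with 1 − 3 = -2.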